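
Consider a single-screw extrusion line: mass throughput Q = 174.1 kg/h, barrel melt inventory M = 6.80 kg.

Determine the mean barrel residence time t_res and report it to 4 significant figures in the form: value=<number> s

value=140.6 s

Q_s = Q / 3600 = 174.1 / 3600 = 0.0483611 kg/s
t_res = M / Q_s = 6.80 ÷ 0.0483611 = 140.609 s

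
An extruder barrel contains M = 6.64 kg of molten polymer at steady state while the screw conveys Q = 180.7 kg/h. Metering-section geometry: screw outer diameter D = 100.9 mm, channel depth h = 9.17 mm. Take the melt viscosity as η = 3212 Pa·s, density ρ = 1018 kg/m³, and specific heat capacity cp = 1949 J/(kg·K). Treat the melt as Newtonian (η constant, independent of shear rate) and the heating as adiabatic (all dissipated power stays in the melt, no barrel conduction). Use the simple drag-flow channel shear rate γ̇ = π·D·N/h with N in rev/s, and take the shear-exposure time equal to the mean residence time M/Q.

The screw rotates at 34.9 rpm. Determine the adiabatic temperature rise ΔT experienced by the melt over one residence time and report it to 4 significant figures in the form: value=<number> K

Q_s = Q / 3600 = 180.7 / 3600 = 0.0501944 kg/s
Mean residence time: t_res = M/Q_s = 6.64 kg / 0.0501944 kg/s = 132.286 s
Convert to SI: D = 0.1009 m, h = 0.00917 m, N = 34.9/60 = 0.581667 rev/s
γ̇ = π D N / h = (π)(0.1009)(0.581667) / 0.00917 = 20.1069 s⁻¹
ΔT = η·γ̇²·t_res/(ρ·cp) = [3212 × 20.1069² × 132.286] / [1018 × 1949] = 86.5805 K

value=86.58 K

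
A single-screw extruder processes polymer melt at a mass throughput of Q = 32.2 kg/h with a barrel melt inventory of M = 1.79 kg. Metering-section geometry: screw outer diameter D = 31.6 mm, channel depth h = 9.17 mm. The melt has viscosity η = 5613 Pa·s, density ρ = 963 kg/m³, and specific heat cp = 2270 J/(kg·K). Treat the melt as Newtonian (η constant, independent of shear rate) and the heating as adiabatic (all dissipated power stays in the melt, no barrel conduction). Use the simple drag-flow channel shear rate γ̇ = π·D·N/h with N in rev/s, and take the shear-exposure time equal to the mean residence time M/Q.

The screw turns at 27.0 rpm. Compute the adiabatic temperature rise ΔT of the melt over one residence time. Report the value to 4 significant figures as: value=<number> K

value=12.20 K

Throughput in SI: Q_s = 32.2 kg/h ÷ 3600 s/h = 0.00894444 kg/s
t_res = M / Q_s = 1.79 / 0.00894444 = 200.124 s
Convert to SI: D = 0.0316 m, h = 0.00917 m, N = 27.0/60 = 0.45 rev/s
γ̇ = π D N / h = (π)(0.0316)(0.45) / 0.00917 = 4.8717 s⁻¹
Adiabatic rise: ΔT = η γ̇² t_res / (ρ cp) = 5613·(4.8717)²·200.124 / (963·2270) = 12.1956 K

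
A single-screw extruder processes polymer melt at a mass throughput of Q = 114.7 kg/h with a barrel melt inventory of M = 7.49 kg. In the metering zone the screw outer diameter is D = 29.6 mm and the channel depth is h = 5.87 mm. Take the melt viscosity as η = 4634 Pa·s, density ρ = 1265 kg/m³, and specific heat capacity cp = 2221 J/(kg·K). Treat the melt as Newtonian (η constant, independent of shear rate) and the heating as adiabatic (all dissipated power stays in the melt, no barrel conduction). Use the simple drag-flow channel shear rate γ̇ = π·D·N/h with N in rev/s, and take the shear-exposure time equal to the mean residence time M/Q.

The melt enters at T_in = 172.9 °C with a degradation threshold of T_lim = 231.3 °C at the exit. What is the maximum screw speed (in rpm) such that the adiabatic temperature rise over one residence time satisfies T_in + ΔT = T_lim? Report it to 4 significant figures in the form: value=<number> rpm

value=46.48 rpm

Q_s = Q / 3600 = 114.7 / 3600 = 0.0318611 kg/s
t_res = M / Q_s = 7.49 ÷ 0.0318611 = 235.083 s
Convert to metres: D = 0.0296 m, h = 0.00587 m
ΔT_a = T_lim − T_in = 231.3 − 172.9 = 58.4 K
γ̇_max² = ΔT_a·ρ·cp/(η·t_res) = 58.4·1265·2221/(4634·235.083) = 150.617 s⁻²
γ̇_max = sqrt(150.617) = 12.2726 s⁻¹
Solve γ̇ = πDN/h for N: N_max = γ̇_max·h/(π·D) = 12.2726 × 0.00587 / (π × 0.0296) = 0.774701 rev/s = 46.482 rpm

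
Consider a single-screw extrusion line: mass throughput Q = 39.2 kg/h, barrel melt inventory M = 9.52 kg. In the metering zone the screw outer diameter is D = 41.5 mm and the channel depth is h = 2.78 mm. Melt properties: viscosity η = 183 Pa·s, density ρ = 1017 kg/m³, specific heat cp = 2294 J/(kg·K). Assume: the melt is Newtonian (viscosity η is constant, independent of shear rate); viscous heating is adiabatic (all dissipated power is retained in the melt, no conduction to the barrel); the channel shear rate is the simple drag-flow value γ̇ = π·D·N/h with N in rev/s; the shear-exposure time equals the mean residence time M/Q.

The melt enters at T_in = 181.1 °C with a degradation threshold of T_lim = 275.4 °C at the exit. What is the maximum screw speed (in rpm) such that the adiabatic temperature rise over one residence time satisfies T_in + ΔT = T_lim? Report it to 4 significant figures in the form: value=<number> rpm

value=47.44 rpm

Q_s = Q / 3600 = 39.2 / 3600 = 0.0108889 kg/s
t_res = M / Q_s = 9.52 ÷ 0.0108889 = 874.286 s
Convert to metres: D = 0.0415 m, h = 0.00278 m
Allowable rise: ΔT_a = T_lim − T_in = 275.4 − 181.1 = 94.3 K
γ̇_max² = ΔT_a·ρ·cp / (η·t_res) = [94.3 × 1017 × 2294] / [183 × 874.286] = 1375.06 s⁻²
γ̇_max = sqrt(1375.06) = 37.0818 s⁻¹
N_max = γ̇_max h / (πD) = 37.0818·0.00278/(π·0.0415) = 0.790693 rev/s → ×60 = 47.4416 rpm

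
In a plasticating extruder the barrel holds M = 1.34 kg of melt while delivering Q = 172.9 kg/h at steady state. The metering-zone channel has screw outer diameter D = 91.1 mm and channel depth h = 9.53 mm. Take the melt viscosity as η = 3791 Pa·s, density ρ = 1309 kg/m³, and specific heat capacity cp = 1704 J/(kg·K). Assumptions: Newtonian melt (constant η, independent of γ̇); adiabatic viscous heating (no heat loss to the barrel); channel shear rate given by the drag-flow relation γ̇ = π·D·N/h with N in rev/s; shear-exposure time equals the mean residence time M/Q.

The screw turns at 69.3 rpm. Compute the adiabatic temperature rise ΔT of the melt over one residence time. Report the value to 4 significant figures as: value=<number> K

Convert throughput: Q = 172.9 kg/h = 172.9/3600 = 0.0480278 kg/s
t_res = M / Q_s = 1.34 ÷ 0.0480278 = 27.9005 s
Geometry in metres: D = 91.1 mm → 0.0911 m, h = 9.53 mm → 0.00953 m; screw speed N = 69.3 rpm = 1.155 rev/s
Shear rate: γ̇ = πDN/h = π·0.0911·1.155/0.00953 = 34.6862 s⁻¹
ΔT = η·γ̇²·t_res / (ρ·cp) = 3791 · (34.6862)² · 27.9005 / (1309 · 1704) = 57.0521 K

value=57.05 K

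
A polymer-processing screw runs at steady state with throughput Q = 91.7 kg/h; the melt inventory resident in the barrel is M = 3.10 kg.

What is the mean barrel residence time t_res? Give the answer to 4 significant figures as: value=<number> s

value=121.7 s

Q_s = Q / 3600 = 91.7 / 3600 = 0.0254722 kg/s
t_res = M / Q_s = 3.10 ÷ 0.0254722 = 121.701 s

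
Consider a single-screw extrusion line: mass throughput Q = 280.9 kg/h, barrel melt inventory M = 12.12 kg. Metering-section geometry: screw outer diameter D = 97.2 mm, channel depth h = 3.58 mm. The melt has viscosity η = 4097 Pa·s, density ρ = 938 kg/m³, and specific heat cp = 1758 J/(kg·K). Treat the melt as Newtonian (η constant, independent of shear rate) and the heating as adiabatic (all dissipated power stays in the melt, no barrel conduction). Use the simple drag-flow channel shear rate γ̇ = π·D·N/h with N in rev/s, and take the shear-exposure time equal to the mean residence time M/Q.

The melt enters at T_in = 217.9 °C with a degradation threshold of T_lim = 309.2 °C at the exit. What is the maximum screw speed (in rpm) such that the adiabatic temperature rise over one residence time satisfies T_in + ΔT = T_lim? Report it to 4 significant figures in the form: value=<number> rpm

value=10.82 rpm

Throughput in SI: Q_s = 280.9 kg/h ÷ 3600 s/h = 0.0780278 kg/s
t_res = M / Q_s = 12.12 ÷ 0.0780278 = 155.329 s
Geometry in SI: D = 97.2 mm → 0.0972 m, h = 3.58 mm → 0.00358 m
ΔT_a = T_lim − T_in = 309.2 − 217.9 = 91.3 K
Invert ΔT = ηγ̇²t_res/(ρcp) for γ̇: γ̇_max² = ΔT_a ρ cp / (η t_res) = 91.3·938·1758 / (4097·155.329) = 236.577 s⁻²
γ̇_max = sqrt(236.577) = 15.3811 s⁻¹
N_max = γ̇_max·h / (π·D) = 15.3811 · 0.00358 / (π · 0.0972) = 0.180324 rev/s = 10.8194 rpm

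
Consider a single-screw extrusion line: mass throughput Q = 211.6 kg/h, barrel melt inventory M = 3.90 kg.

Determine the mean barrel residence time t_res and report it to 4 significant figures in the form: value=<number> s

Q_s = Q / 3600 = 211.6 / 3600 = 0.0587778 kg/s
t_res = M / Q_s = 3.90 ÷ 0.0587778 = 66.3516 s

value=66.35 s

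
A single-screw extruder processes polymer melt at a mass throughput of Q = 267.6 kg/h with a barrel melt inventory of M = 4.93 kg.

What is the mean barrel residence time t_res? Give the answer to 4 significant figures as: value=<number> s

Convert throughput: Q = 267.6 kg/h = 267.6/3600 = 0.0743333 kg/s
t_res = M / Q_s = 4.93 / 0.0743333 = 66.3229 s

value=66.32 s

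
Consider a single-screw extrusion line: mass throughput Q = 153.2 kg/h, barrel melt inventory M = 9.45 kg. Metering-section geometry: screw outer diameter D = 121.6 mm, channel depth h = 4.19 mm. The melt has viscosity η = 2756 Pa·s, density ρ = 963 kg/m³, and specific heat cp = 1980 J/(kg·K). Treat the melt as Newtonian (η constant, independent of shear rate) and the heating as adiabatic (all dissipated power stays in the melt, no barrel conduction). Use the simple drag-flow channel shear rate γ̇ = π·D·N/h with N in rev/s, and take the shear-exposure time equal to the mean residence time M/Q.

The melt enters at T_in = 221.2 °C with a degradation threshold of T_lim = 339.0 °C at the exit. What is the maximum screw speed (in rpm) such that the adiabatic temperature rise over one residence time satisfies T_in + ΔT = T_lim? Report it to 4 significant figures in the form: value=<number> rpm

value=12.61 rpm

Convert throughput: Q = 153.2 kg/h = 153.2/3600 = 0.0425556 kg/s
t_res = M / Q_s = 9.45 / 0.0425556 = 222.063 s
D = 121.6 mm = 0.1216 m;  h = 4.19 mm = 0.00419 m
ΔT_a = T_lim − T_in = 339.0 − 221.2 = 117.8 K
γ̇_max² = ΔT_a·ρ·cp / (η·t_res) = [117.8 × 963 × 1980] / [2756 × 222.063] = 367.013 s⁻²
γ̇_max = sqrt(367.013) = 19.1576 s⁻¹
Solve γ̇ = πDN/h for N: N_max = γ̇_max·h/(π·D) = 19.1576 × 0.00419 / (π × 0.1216) = 0.210122 rev/s = 12.6073 rpm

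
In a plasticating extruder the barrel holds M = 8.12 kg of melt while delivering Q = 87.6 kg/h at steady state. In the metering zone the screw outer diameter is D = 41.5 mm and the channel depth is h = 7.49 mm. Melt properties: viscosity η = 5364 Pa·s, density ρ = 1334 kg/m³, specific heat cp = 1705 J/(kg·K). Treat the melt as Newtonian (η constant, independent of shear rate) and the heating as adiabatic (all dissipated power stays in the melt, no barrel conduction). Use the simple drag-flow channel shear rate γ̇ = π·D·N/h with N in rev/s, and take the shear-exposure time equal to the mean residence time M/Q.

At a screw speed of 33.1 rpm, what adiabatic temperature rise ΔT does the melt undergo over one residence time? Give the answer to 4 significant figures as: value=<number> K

value=72.57 K

Convert throughput: Q = 87.6 kg/h = 87.6/3600 = 0.0243333 kg/s
t_res = M / Q_s = 8.12 ÷ 0.0243333 = 333.699 s
Geometry in metres: D = 41.5 mm → 0.0415 m, h = 7.49 mm → 0.00749 m; screw speed N = 33.1 rpm = 0.551667 rev/s
γ̇ = π·D·N / h = π · 0.0415 · 0.551667 / 0.00749 = 9.60269 s⁻¹
ΔT = η·γ̇²·t_res / (ρ·cp) = 5364 · (9.60269)² · 333.699 / (1334 · 1705) = 72.5686 K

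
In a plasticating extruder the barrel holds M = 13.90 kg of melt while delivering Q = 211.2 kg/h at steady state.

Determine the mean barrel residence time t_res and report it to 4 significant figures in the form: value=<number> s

value=236.9 s

Convert throughput: Q = 211.2 kg/h = 211.2/3600 = 0.0586667 kg/s
t_res = M / Q_s = 13.90 / 0.0586667 = 236.932 s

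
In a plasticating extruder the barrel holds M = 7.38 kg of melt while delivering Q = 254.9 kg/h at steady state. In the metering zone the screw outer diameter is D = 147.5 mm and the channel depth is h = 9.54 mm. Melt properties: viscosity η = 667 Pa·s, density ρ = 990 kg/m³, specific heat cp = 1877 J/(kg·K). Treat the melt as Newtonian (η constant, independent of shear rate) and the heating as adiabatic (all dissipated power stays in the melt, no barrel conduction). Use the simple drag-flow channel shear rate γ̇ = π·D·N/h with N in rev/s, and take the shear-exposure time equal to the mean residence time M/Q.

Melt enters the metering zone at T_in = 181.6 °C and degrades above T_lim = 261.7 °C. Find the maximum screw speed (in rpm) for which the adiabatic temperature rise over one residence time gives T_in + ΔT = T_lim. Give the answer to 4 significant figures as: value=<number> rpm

value=57.16 rpm

Throughput in SI: Q_s = 254.9 kg/h ÷ 3600 s/h = 0.0708056 kg/s
t_res = M / Q_s = 7.38 / 0.0708056 = 104.229 s
Convert to metres: D = 0.1475 m, h = 0.00954 m
ΔT_a = T_lim − T_in = 261.7 °C − 181.6 °C = 80.1 K
Invert ΔT = ηγ̇²t_res/(ρcp) for γ̇: γ̇_max² = ΔT_a ρ cp / (η t_res) = 80.1·990·1877 / (667·104.229) = 2141 s⁻²
Take the square root: γ̇_max = √(2141) = 46.271 s⁻¹
N_max = γ̇_max·h / (π·D) = 46.271 · 0.00954 / (π · 0.1475) = 0.95261 rev/s = 57.1566 rpm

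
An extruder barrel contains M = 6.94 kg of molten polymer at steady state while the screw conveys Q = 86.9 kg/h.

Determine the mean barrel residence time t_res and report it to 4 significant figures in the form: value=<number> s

Convert throughput: Q = 86.9 kg/h = 86.9/3600 = 0.0241389 kg/s
t_res = M / Q_s = 6.94 ÷ 0.0241389 = 287.503 s

value=287.5 s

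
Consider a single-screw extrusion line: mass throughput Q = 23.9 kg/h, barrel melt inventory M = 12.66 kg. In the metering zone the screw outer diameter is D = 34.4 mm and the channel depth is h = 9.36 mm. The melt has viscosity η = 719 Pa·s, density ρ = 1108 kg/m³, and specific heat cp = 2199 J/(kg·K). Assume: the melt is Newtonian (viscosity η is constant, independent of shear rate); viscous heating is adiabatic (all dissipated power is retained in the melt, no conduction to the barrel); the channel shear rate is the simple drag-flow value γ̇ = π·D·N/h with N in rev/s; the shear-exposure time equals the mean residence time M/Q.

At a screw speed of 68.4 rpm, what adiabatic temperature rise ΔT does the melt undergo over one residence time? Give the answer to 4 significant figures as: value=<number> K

Throughput in SI: Q_s = 23.9 kg/h ÷ 3600 s/h = 0.00663889 kg/s
t_res = M / Q_s = 12.66 / 0.00663889 = 1906.95 s
D = 34.4 mm = 0.0344 m;  h = 9.36 mm = 0.00936 m;  N = 68.4 rpm / 60 = 1.14 rev/s
Shear rate: γ̇ = πDN/h = π·0.0344·1.14/0.00936 = 13.1625 s⁻¹
ΔT = η·γ̇²·t_res / (ρ·cp) = 719 · (13.1625)² · 1906.95 / (1108 · 2199) = 97.4938 K

value=97.49 K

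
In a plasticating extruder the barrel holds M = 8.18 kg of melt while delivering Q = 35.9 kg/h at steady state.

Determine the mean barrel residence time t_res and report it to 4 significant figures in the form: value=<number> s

Throughput in SI: Q_s = 35.9 kg/h ÷ 3600 s/h = 0.00997222 kg/s
Mean residence time: t_res = M/Q_s = 8.18 kg / 0.00997222 kg/s = 820.279 s

value=820.3 s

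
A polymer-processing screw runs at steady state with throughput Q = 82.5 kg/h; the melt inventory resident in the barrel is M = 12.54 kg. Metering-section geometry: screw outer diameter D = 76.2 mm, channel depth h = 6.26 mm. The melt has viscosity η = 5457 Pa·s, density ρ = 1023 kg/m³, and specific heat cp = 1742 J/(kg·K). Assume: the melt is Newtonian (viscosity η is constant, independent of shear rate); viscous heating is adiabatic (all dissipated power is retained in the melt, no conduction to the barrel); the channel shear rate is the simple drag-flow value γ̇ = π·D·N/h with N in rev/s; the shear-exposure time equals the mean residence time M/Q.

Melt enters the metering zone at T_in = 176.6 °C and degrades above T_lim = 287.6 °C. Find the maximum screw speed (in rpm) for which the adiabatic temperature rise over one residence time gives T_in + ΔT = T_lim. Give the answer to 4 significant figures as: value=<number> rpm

value=12.77 rpm

Throughput in SI: Q_s = 82.5 kg/h ÷ 3600 s/h = 0.0229167 kg/s
t_res = M / Q_s = 12.54 / 0.0229167 = 547.2 s
Geometry in SI: D = 76.2 mm → 0.0762 m, h = 6.26 mm → 0.00626 m
Allowable rise: ΔT_a = T_lim − T_in = 287.6 − 176.6 = 111 K
γ̇_max² = ΔT_a·ρ·cp/(η·t_res) = 111·1023·1742/(5457·547.2) = 66.244 s⁻²
γ̇_max = √66.244 = 8.13904 s⁻¹
N_max = γ̇_max h / (πD) = 8.13904·0.00626/(π·0.0762) = 0.212835 rev/s → ×60 = 12.7701 rpm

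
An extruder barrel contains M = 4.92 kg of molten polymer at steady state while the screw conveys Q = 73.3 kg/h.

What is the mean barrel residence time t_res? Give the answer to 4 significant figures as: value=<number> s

Convert throughput: Q = 73.3 kg/h = 73.3/3600 = 0.0203611 kg/s
t_res = M / Q_s = 4.92 / 0.0203611 = 241.637 s

value=241.6 s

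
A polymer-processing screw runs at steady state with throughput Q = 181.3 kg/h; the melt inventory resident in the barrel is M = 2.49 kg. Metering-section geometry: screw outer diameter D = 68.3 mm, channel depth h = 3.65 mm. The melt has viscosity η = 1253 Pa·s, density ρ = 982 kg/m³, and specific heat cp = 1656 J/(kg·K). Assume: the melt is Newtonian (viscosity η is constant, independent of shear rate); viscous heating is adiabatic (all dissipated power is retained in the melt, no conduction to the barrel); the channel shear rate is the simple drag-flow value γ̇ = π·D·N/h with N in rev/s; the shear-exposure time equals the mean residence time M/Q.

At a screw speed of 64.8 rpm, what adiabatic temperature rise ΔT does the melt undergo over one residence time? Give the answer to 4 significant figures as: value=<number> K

value=153.6 K

Q_s = Q / 3600 = 181.3 / 3600 = 0.0503611 kg/s
t_res = M / Q_s = 2.49 / 0.0503611 = 49.4429 s
D = 68.3 mm = 0.0683 m;  h = 3.65 mm = 0.00365 m;  N = 64.8 rpm / 60 = 1.08 rev/s
Shear rate: γ̇ = πDN/h = π·0.0683·1.08/0.00365 = 63.4894 s⁻¹
ΔT = η·γ̇²·t_res / (ρ·cp) = 1253 · (63.4894)² · 49.4429 / (982 · 1656) = 153.563 K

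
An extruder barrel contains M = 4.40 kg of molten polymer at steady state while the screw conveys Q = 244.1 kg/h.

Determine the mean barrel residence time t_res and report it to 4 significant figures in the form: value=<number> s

Q_s = Q / 3600 = 244.1 / 3600 = 0.0678056 kg/s
t_res = M / Q_s = 4.40 / 0.0678056 = 64.8914 s

value=64.89 s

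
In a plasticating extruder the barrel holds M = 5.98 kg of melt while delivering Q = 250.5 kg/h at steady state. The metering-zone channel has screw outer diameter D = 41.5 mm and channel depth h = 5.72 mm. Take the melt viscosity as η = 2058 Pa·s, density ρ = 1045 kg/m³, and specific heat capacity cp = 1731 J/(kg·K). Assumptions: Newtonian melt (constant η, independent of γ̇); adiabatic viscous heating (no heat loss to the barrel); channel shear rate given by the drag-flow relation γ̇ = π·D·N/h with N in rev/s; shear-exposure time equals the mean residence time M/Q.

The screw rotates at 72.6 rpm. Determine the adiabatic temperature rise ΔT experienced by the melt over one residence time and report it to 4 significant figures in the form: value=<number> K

Convert throughput: Q = 250.5 kg/h = 250.5/3600 = 0.0695833 kg/s
t_res = M / Q_s = 5.98 ÷ 0.0695833 = 85.9401 s
D = 41.5 mm = 0.0415 m;  h = 5.72 mm = 0.00572 m;  N = 72.6 rpm / 60 = 1.21 rev/s
Shear rate: γ̇ = πDN/h = π·0.0415·1.21/0.00572 = 27.5796 s⁻¹
Adiabatic rise: ΔT = η γ̇² t_res / (ρ cp) = 2058·(27.5796)²·85.9401 / (1045·1731) = 74.3708 K

value=74.37 K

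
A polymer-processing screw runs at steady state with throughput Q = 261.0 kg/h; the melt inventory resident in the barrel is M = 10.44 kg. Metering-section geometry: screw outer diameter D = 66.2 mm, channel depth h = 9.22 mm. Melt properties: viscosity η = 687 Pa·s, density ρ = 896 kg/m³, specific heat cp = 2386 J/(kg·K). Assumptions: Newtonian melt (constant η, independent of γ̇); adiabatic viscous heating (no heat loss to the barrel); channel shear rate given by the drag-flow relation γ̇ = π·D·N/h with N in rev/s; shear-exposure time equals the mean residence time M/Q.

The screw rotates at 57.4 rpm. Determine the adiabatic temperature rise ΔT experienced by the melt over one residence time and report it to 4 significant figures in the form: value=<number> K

Q_s = Q / 3600 = 261.0 / 3600 = 0.0725 kg/s
t_res = M / Q_s = 10.44 / 0.0725 = 144 s
Geometry in metres: D = 66.2 mm → 0.0662 m, h = 9.22 mm → 0.00922 m; screw speed N = 57.4 rpm = 0.956667 rev/s
γ̇ = π·D·N / h = π · 0.0662 · 0.956667 / 0.00922 = 21.5793 s⁻¹
ΔT = η·γ̇²·t_res / (ρ·cp) = 687 · (21.5793)² · 144 / (896 · 2386) = 21.5484 K

value=21.55 K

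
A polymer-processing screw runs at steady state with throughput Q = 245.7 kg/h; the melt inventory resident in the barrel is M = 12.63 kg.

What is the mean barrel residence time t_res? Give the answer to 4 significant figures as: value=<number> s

Q_s = Q / 3600 = 245.7 / 3600 = 0.06825 kg/s
Mean residence time: t_res = M/Q_s = 12.63 kg / 0.06825 kg/s = 185.055 s

value=185.1 s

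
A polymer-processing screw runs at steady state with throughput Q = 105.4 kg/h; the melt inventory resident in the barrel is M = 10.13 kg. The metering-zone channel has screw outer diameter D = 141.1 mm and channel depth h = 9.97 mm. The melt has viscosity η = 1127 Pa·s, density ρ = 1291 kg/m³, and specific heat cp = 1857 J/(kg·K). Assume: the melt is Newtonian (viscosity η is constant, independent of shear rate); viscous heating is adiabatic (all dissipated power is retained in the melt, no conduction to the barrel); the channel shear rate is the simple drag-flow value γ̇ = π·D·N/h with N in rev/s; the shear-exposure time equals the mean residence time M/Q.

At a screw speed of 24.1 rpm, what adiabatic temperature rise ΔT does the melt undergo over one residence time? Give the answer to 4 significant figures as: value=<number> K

value=51.87 K

Q_s = Q / 3600 = 105.4 / 3600 = 0.0292778 kg/s
Mean residence time: t_res = M/Q_s = 10.13 kg / 0.0292778 kg/s = 345.996 s
D = 141.1 mm = 0.1411 m;  h = 9.97 mm = 0.00997 m;  N = 24.1 rpm / 60 = 0.401667 rev/s
γ̇ = π D N / h = (π)(0.1411)(0.401667) / 0.00997 = 17.8586 s⁻¹
Adiabatic rise: ΔT = η γ̇² t_res / (ρ cp) = 1127·(17.8586)²·345.996 / (1291·1857) = 51.8743 K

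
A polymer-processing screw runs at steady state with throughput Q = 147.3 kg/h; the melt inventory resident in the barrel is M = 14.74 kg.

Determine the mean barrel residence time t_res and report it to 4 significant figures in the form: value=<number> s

Convert throughput: Q = 147.3 kg/h = 147.3/3600 = 0.0409167 kg/s
Mean residence time: t_res = M/Q_s = 14.74 kg / 0.0409167 kg/s = 360.244 s

value=360.2 s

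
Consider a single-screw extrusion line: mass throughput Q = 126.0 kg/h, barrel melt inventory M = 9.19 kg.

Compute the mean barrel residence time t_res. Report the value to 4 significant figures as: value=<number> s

Q_s = Q / 3600 = 126.0 / 3600 = 0.035 kg/s
t_res = M / Q_s = 9.19 ÷ 0.035 = 262.571 s

value=262.6 s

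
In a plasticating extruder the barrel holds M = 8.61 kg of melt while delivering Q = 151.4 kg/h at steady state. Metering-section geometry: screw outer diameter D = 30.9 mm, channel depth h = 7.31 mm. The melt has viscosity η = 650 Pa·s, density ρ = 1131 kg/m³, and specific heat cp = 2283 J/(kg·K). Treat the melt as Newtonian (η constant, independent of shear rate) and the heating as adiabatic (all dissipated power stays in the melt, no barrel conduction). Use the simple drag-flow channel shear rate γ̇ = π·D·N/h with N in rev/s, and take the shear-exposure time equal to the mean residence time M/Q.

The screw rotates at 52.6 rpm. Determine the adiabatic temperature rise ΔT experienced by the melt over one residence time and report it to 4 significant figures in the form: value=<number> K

value=6.985 K

Throughput in SI: Q_s = 151.4 kg/h ÷ 3600 s/h = 0.0420556 kg/s
t_res = M / Q_s = 8.61 ÷ 0.0420556 = 204.729 s
D = 30.9 mm = 0.0309 m;  h = 7.31 mm = 0.00731 m;  N = 52.6 rpm / 60 = 0.876667 rev/s
Shear rate: γ̇ = πDN/h = π·0.0309·0.876667/0.00731 = 11.6419 s⁻¹
ΔT = η·γ̇²·t_res / (ρ·cp) = 650 · (11.6419)² · 204.729 / (1131 · 2283) = 6.98515 K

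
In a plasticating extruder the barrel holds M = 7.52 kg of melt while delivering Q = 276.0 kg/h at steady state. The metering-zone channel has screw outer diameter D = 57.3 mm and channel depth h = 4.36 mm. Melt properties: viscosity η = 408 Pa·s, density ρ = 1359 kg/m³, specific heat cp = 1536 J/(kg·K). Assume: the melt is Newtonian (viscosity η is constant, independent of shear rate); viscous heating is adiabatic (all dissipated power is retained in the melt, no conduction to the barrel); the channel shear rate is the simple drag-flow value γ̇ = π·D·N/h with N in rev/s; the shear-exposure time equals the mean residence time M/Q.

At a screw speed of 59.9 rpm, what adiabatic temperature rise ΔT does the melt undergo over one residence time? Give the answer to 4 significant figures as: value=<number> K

value=32.57 K

Convert throughput: Q = 276.0 kg/h = 276.0/3600 = 0.0766667 kg/s
t_res = M / Q_s = 7.52 / 0.0766667 = 98.087 s
Convert to SI: D = 0.0573 m, h = 0.00436 m, N = 59.9/60 = 0.998333 rev/s
γ̇ = π·D·N / h = π · 0.0573 · 0.998333 / 0.00436 = 41.2186 s⁻¹
Adiabatic rise: ΔT = η γ̇² t_res / (ρ cp) = 408·(41.2186)²·98.087 / (1359·1536) = 32.5723 K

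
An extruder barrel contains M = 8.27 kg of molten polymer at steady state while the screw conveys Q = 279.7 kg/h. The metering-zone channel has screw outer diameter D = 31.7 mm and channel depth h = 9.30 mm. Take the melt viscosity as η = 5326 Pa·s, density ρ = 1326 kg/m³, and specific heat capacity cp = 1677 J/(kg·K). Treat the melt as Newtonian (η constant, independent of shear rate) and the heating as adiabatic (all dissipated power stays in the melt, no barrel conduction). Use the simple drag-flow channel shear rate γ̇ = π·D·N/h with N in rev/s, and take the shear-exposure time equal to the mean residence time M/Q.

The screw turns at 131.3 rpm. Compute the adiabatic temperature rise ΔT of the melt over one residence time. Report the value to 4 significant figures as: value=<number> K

Convert throughput: Q = 279.7 kg/h = 279.7/3600 = 0.0776944 kg/s
t_res = M / Q_s = 8.27 ÷ 0.0776944 = 106.443 s
Convert to SI: D = 0.0317 m, h = 0.0093 m, N = 131.3/60 = 2.18833 rev/s
Shear rate: γ̇ = πDN/h = π·0.0317·2.18833/0.0093 = 23.4336 s⁻¹
ΔT = η·γ̇²·t_res/(ρ·cp) = [5326 × 23.4336² × 106.443] / [1326 × 1677] = 139.997 K

value=140.0 K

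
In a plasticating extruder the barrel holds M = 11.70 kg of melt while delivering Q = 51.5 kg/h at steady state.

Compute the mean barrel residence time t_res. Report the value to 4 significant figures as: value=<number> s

value=817.9 s

Throughput in SI: Q_s = 51.5 kg/h ÷ 3600 s/h = 0.0143056 kg/s
t_res = M / Q_s = 11.70 ÷ 0.0143056 = 817.864 s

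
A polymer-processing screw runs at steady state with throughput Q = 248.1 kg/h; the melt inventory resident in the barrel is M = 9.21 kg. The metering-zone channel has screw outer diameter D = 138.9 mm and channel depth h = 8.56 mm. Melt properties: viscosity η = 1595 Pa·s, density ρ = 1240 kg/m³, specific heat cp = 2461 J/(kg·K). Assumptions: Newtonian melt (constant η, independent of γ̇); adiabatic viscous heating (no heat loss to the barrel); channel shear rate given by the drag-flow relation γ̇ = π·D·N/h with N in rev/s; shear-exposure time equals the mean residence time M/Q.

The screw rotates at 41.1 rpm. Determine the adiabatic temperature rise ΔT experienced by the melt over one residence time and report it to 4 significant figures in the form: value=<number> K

Convert throughput: Q = 248.1 kg/h = 248.1/3600 = 0.0689167 kg/s
t_res = M / Q_s = 9.21 / 0.0689167 = 133.64 s
Convert to SI: D = 0.1389 m, h = 0.00856 m, N = 41.1/60 = 0.685 rev/s
γ̇ = π·D·N / h = π · 0.1389 · 0.685 / 0.00856 = 34.9196 s⁻¹
Adiabatic rise: ΔT = η γ̇² t_res / (ρ cp) = 1595·(34.9196)²·133.64 / (1240·2461) = 85.1727 K

value=85.17 K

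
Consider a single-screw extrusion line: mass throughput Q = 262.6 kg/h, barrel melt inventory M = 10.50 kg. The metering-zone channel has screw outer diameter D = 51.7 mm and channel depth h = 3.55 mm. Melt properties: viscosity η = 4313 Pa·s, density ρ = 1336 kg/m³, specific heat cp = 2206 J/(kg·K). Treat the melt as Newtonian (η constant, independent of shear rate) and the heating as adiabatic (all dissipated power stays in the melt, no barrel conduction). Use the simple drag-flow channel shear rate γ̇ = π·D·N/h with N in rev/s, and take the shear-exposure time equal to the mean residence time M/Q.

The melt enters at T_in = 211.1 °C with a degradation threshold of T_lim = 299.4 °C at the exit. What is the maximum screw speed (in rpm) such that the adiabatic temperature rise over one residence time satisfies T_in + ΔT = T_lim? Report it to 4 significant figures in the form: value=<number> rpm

Q_s = Q / 3600 = 262.6 / 3600 = 0.0729444 kg/s
t_res = M / Q_s = 10.50 ÷ 0.0729444 = 143.945 s
D = 51.7 mm = 0.0517 m;  h = 3.55 mm = 0.00355 m
ΔT_a = T_lim − T_in = 299.4 − 211.1 = 88.3 K
γ̇_max² = ΔT_a·ρ·cp / (η·t_res) = [88.3 × 1336 × 2206] / [4313 × 143.945] = 419.176 s⁻²
γ̇_max = √419.176 = 20.4738 s⁻¹
N_max = γ̇_max h / (πD) = 20.4738·0.00355/(π·0.0517) = 0.447493 rev/s → ×60 = 26.8496 rpm

value=26.85 rpm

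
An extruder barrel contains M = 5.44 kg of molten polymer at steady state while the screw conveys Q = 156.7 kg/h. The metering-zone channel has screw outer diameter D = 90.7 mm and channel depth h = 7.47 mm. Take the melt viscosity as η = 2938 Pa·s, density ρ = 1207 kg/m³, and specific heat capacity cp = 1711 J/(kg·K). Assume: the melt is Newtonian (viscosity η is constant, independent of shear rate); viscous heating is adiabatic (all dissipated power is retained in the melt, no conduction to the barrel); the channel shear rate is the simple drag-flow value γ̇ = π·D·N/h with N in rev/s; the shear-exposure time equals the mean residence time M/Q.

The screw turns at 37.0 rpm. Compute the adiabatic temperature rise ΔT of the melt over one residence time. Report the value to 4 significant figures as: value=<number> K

Convert throughput: Q = 156.7 kg/h = 156.7/3600 = 0.0435278 kg/s
t_res = M / Q_s = 5.44 / 0.0435278 = 124.978 s
D = 90.7 mm = 0.0907 m;  h = 7.47 mm = 0.00747 m;  N = 37.0 rpm / 60 = 0.616667 rev/s
Shear rate: γ̇ = πDN/h = π·0.0907·0.616667/0.00747 = 23.5227 s⁻¹
ΔT = η·γ̇²·t_res/(ρ·cp) = [2938 × 23.5227² × 124.978] / [1207 × 1711] = 98.3787 K

value=98.38 K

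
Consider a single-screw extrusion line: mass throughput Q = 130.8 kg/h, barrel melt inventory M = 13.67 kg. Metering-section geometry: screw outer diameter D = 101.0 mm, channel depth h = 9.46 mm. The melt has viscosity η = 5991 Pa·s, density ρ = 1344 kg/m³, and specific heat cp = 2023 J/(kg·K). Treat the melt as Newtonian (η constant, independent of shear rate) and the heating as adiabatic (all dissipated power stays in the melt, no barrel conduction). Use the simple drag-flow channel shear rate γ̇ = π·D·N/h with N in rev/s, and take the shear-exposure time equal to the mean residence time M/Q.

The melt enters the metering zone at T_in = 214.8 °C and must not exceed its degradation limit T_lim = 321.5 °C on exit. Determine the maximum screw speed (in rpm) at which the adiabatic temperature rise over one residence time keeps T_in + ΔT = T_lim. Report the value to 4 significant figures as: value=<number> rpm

value=20.29 rpm

Throughput in SI: Q_s = 130.8 kg/h ÷ 3600 s/h = 0.0363333 kg/s
t_res = M / Q_s = 13.67 / 0.0363333 = 376.239 s
Convert to metres: D = 0.101 m, h = 0.00946 m
ΔT_a = T_lim − T_in = 321.5 − 214.8 = 106.7 K
Invert ΔT = ηγ̇²t_res/(ρcp) for γ̇: γ̇_max² = ΔT_a ρ cp / (η t_res) = 106.7·1344·2023 / (5991·376.239) = 128.705 s⁻²
γ̇_max = √128.705 = 11.3448 s⁻¹
Solve γ̇ = πDN/h for N: N_max = γ̇_max·h/(π·D) = 11.3448 × 0.00946 / (π × 0.101) = 0.338235 rev/s = 20.2941 rpm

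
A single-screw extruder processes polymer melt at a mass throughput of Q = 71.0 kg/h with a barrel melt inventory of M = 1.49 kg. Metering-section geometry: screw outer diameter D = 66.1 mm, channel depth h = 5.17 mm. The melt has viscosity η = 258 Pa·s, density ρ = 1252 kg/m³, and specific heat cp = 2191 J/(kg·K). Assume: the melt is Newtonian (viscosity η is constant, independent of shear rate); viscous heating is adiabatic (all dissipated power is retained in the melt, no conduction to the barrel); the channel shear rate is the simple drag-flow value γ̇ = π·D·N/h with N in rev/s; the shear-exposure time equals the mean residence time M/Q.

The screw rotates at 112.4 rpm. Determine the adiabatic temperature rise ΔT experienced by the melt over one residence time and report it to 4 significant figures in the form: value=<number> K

value=40.23 K

Throughput in SI: Q_s = 71.0 kg/h ÷ 3600 s/h = 0.0197222 kg/s
t_res = M / Q_s = 1.49 / 0.0197222 = 75.5493 s
Convert to SI: D = 0.0661 m, h = 0.00517 m, N = 112.4/60 = 1.87333 rev/s
γ̇ = π·D·N / h = π · 0.0661 · 1.87333 / 0.00517 = 75.2447 s⁻¹
ΔT = η·γ̇²·t_res / (ρ·cp) = 258 · (75.2447)² · 75.5493 / (1252 · 2191) = 40.2305 K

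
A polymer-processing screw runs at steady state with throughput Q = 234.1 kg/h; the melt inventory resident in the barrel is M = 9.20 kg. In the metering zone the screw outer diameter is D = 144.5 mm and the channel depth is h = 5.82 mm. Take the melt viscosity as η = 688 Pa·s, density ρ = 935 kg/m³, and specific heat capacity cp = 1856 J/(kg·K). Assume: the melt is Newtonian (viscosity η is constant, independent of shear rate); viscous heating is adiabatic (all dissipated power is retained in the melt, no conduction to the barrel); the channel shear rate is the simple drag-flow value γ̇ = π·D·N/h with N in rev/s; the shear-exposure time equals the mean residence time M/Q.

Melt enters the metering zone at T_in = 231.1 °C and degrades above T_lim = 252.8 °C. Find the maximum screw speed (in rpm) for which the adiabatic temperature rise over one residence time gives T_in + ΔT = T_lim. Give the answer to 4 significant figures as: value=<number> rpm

Convert throughput: Q = 234.1 kg/h = 234.1/3600 = 0.0650278 kg/s
t_res = M / Q_s = 9.20 / 0.0650278 = 141.478 s
Convert to metres: D = 0.1445 m, h = 0.00582 m
Allowable rise: ΔT_a = T_lim − T_in = 252.8 − 231.1 = 21.7 K
γ̇_max² = ΔT_a·ρ·cp/(η·t_res) = 21.7·935·1856/(688·141.478) = 386.876 s⁻²
γ̇_max = sqrt(386.876) = 19.6692 s⁻¹
N_max = γ̇_max·h / (π·D) = 19.6692 · 0.00582 / (π · 0.1445) = 0.252169 rev/s = 15.1301 rpm

value=15.13 rpm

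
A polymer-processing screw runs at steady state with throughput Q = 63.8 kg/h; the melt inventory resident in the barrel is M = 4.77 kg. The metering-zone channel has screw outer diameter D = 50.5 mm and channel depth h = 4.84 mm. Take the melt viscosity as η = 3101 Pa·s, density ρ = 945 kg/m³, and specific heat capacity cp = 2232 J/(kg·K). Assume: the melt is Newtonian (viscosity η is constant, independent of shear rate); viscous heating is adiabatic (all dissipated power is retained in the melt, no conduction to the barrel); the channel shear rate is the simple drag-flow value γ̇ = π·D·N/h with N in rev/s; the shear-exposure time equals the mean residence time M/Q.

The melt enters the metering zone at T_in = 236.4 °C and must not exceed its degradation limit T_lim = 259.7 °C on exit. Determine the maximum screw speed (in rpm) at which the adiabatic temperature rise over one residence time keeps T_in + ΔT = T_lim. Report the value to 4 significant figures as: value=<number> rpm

value=14.05 rpm

Q_s = Q / 3600 = 63.8 / 3600 = 0.0177222 kg/s
t_res = M / Q_s = 4.77 / 0.0177222 = 269.154 s
D = 50.5 mm = 0.0505 m;  h = 4.84 mm = 0.00484 m
ΔT_a = T_lim − T_in = 259.7 − 236.4 = 23.3 K
γ̇_max² = ΔT_a·ρ·cp / (η·t_res) = [23.3 × 945 × 2232] / [3101 × 269.154] = 58.8816 s⁻²
Take the square root: γ̇_max = √(58.8816) = 7.67344 s⁻¹
Solve γ̇ = πDN/h for N: N_max = γ̇_max·h/(π·D) = 7.67344 × 0.00484 / (π × 0.0505) = 0.234096 rev/s = 14.0458 rpm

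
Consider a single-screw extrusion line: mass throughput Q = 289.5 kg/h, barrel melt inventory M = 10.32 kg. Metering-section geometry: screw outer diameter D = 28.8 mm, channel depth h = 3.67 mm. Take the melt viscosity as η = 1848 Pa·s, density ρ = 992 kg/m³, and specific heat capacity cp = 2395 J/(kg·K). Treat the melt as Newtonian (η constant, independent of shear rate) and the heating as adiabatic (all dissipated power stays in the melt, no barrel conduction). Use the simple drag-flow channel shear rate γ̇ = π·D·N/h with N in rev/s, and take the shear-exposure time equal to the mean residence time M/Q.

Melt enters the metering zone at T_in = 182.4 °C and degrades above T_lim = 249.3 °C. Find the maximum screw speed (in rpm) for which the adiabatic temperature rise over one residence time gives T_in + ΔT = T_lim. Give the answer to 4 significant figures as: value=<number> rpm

value=63.01 rpm

Throughput in SI: Q_s = 289.5 kg/h ÷ 3600 s/h = 0.0804167 kg/s
Mean residence time: t_res = M/Q_s = 10.32 kg / 0.0804167 kg/s = 128.332 s
Geometry in SI: D = 28.8 mm → 0.0288 m, h = 3.67 mm → 0.00367 m
Allowable rise: ΔT_a = T_lim − T_in = 249.3 − 182.4 = 66.9 K
γ̇_max² = ΔT_a·ρ·cp/(η·t_res) = 66.9·992·2395/(1848·128.332) = 670.205 s⁻²
γ̇_max = sqrt(670.205) = 25.8883 s⁻¹
N_max = γ̇_max·h / (π·D) = 25.8883 · 0.00367 / (π · 0.0288) = 1.05009 rev/s = 63.0056 rpm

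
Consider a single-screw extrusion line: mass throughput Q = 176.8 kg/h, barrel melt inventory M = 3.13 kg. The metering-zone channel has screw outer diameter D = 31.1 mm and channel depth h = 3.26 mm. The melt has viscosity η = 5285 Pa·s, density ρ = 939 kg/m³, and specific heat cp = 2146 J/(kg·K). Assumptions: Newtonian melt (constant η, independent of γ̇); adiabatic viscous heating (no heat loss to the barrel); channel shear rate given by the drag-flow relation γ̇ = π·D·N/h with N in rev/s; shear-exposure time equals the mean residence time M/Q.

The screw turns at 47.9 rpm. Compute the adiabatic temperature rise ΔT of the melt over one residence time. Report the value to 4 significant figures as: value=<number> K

value=95.69 K

Convert throughput: Q = 176.8 kg/h = 176.8/3600 = 0.0491111 kg/s
Mean residence time: t_res = M/Q_s = 3.13 kg / 0.0491111 kg/s = 63.733 s
D = 31.1 mm = 0.0311 m;  h = 3.26 mm = 0.00326 m;  N = 47.9 rpm / 60 = 0.798333 rev/s
γ̇ = π·D·N / h = π · 0.0311 · 0.798333 / 0.00326 = 23.9264 s⁻¹
Adiabatic rise: ΔT = η γ̇² t_res / (ρ cp) = 5285·(23.9264)²·63.733 / (939·2146) = 95.6903 K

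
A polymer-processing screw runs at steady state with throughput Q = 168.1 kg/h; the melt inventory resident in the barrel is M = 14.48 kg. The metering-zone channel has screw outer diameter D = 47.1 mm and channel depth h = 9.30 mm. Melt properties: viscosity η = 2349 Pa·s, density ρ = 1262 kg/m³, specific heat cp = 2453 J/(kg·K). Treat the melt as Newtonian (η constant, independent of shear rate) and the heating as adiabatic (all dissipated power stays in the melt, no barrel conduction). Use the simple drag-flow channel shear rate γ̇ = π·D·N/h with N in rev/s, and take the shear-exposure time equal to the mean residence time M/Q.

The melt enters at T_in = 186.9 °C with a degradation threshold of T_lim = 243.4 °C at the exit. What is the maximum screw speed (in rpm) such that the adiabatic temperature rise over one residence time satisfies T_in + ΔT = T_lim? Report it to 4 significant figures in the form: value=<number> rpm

value=58.43 rpm

Throughput in SI: Q_s = 168.1 kg/h ÷ 3600 s/h = 0.0466944 kg/s
t_res = M / Q_s = 14.48 / 0.0466944 = 310.101 s
D = 47.1 mm = 0.0471 m;  h = 9.30 mm = 0.0093 m
Allowable rise: ΔT_a = T_lim − T_in = 243.4 − 186.9 = 56.5 K
γ̇_max² = ΔT_a·ρ·cp / (η·t_res) = [56.5 × 1262 × 2453] / [2349 × 310.101] = 240.115 s⁻²
Take the square root: γ̇_max = √(240.115) = 15.4956 s⁻¹
N_max = γ̇_max h / (πD) = 15.4956·0.0093/(π·0.0471) = 0.973916 rev/s → ×60 = 58.435 rpm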